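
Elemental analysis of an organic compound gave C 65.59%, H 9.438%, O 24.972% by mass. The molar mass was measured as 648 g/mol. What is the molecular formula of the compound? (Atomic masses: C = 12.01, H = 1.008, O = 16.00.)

Assume 100 g: 65.59 g C, 9.438 g H, 24.972 g O.
Moles — C: 65.59 / 12.01 = 5.461 mol; H: 9.438 / 1.008 = 9.363 mol; O: 24.972 / 16.00 = 1.561 mol
Divide by the smallest (1.561 mol O): C 3.499, H 5.999, O 1.000
×2: C 7.00, H 12.00, O 2.00 → C7H12O2
Empirical-formula mass = 128.17 g/mol
n = 648 / 128.17 = 5.06 ≈ 5
Molecular formula = (C7H12O2)×5 = C35H60O10

C35H60O10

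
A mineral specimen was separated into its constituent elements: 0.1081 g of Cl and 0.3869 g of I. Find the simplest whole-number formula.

Cl: 0.1081 g ÷ 35.45 g/mol = 0.003049 mol
I: 0.3869 g ÷ 126.90 g/mol = 0.003049 mol
Ratios (÷ 0.003049): Cl 1.000, I 1.000
→ ClI

ClI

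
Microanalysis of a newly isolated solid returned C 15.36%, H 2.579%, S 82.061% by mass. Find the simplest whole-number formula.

CH2S2

Assume 100 g: 15.36 g C, 2.579 g H, 82.061 g S.
n(C) = 15.36/12.01 = 1.279, n(H) = 2.579/1.008 = 2.559, n(S) = 82.061/32.07 = 2.559
Divide by the smallest (1.279 mol C): C 1.000, H 2.001, S 2.001
→ CH2S2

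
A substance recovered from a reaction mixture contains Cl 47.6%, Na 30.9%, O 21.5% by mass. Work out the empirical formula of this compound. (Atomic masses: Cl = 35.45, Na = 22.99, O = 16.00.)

Assume 100 g: 47.6 g Cl, 30.9 g Na, 21.5 g O.
Moles — Cl: 47.6 / 35.45 = 1.343 mol; Na: 30.9 / 22.99 = 1.344 mol; O: 21.5 / 16.00 = 1.344 mol
Smallest is Cl at 1.343 mol; normalising gives Cl 1.000, Na 1.001, O 1.001
→ ClNaO

ClNaO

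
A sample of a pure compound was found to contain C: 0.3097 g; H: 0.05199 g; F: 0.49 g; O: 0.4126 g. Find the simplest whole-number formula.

CH2FO

n(C) = 0.3097/12.01 = 0.02579, n(H) = 0.05199/1.008 = 0.05158, n(F) = 0.49/19.00 = 0.02579, n(O) = 0.4126/16.00 = 0.02579
Smallest is C at 0.02579 mol; normalising gives C 1.000, H 2.000, F 1.000, O 1.000
Ratio ≈ 1:2:1:1, so the empirical formula is CH2FO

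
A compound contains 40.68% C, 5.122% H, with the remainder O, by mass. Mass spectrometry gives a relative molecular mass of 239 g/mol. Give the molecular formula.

C8H12O8

Assume 100 g: 40.68 g C, 5.122 g H, 54.198 g O.
Moles — C: 40.68 / 12.01 = 3.387 mol; H: 5.122 / 1.008 = 5.081 mol; O: 54.198 / 16.00 = 3.387 mol
Ratios (÷ 3.387): C 1.000, H 1.500, O 1.000
Multiply by 2: C 2.00, H 3.00, O 2.00 → C2H3O2
Empirical-formula mass = 59.04 g/mol
n = 239 / 59.04 = 4.05 ≈ 4
Molecular formula = (C2H3O2)×4 = C8H12O8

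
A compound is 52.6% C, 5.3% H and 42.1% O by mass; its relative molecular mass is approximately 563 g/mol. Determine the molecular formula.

Assume 100 g: 52.6 g C, 5.3 g H, 42.1 g O.
n(C) = 52.6/12.01 = 4.38, n(H) = 5.3/1.008 = 5.258, n(O) = 42.1/16.00 = 2.631
Divide by the smallest (2.631 mol O): C 1.664, H 1.998, O 1.000
Scaling by 3: C 4.99, H 5.99, O 3.00 → C5H6O3
Empirical-formula mass = 114.10 g/mol
n = 563 / 114.10 = 4.93 ≈ 5
Molecular formula = (C5H6O3)×5 = C25H30O15

C25H30O15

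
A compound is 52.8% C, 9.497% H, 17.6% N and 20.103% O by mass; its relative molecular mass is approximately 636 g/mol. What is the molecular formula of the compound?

C28H60N8O8

Assume 100 g: 52.8 g C, 9.497 g H, 17.6 g N, 20.103 g O.
C: 52.8 g ÷ 12.01 g/mol = 4.396 mol
H: 9.497 g ÷ 1.008 g/mol = 9.422 mol
N: 17.6 g ÷ 14.01 g/mol = 1.256 mol
O: 20.103 g ÷ 16.00 g/mol = 1.256 mol
Smallest is N at 1.256 mol; normalising gives C 3.500, H 7.500, N 1.000, O 1.000
Multiply by 2: C 7.00, H 15.00, N 2.00, O 2.00 → C7H15N2O2
Empirical-formula mass = 159.21 g/mol
n = 636 / 159.21 = 3.99 ≈ 4
Molecular formula = (C7H15N2O2)×4 = C28H60N8O8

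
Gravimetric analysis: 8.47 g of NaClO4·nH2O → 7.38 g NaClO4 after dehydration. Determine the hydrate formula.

NaClO4·H2O

Mass of water lost = 8.47 − 7.38 = 1.09 g → 1.09 / 18.02 = 0.06049 mol H2O
Molar mass of NaClO4 = 122.44 g/mol → mol NaClO4 = 7.38 / 122.44 = 0.06027
n = 0.06049 / 0.06027 = 1.00 ≈ 1 → NaClO4·H2O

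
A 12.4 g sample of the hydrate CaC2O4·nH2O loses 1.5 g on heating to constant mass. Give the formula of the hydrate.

Mass of anhydrous CaC2O4 = 12.4 − 1.5 = 10.9 g
mol H2O = 1.5 / 18.02 = 0.08324
Molar mass of CaC2O4 = 128.10 g/mol → mol CaC2O4 = 10.9 / 128.10 = 0.08509
n = 0.08324 / 0.08509 = 0.98 ≈ 1 → CaC2O4·H2O

CaC2O4·H2O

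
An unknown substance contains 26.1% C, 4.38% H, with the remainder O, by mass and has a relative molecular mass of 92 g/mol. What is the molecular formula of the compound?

Assume 100 g: 26.1 g C, 4.38 g H, 69.52 g O.
C: 26.1 g ÷ 12.01 g/mol = 2.173 mol
H: 4.38 g ÷ 1.008 g/mol = 4.345 mol
O: 69.52 g ÷ 16.00 g/mol = 4.345 mol
Smallest is C at 2.173 mol; normalising gives C 1.000, H 1.999, O 1.999
≈ 1:2:2 → CH2O2
Empirical-formula mass = 46.03 g/mol
n = 92 / 46.03 = 2.00 ≈ 2
Molecular formula = (CH2O2)×2 = C2H4O4

C2H4O4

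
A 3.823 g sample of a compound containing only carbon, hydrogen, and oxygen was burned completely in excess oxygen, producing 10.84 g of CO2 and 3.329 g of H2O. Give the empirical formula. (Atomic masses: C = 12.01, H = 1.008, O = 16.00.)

mol C = 10.84 / 44.01 = 0.2463; mass C = 0.2463 × 12.01 = 2.958 g
mol H = 2 × (3.329 / 18.02) = 0.3695; mass H = 0.3695 × 1.008 = 0.3724 g
mass O = 3.823 − (3.331) = 0.4924 g → mol O = 0.03078
Divide by the smallest (0.03078 mol O): C 8.003, H 12.006, O 1.000
≈ 8:12:1 → C8H12O

C8H12O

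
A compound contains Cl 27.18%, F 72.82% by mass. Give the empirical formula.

ClF5

Assume 100 g: 27.18 g Cl, 72.82 g F.
n(Cl) = 27.18/35.45 = 0.7667, n(F) = 72.82/19.00 = 3.833
Smallest is Cl at 0.7667 mol; normalising gives Cl 1.000, F 4.999
≈ 1:5 → ClF5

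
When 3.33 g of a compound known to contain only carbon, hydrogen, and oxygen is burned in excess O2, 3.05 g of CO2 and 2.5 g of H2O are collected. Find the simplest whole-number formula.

CH4O2

mol C = 3.05 / 44.01 = 0.06930; mass C = 0.06930 × 12.01 = 0.8323 g
mol H = 2 × (2.5 / 18.02) = 0.2775; mass H = 0.2775 × 1.008 = 0.2797 g
mass O = 3.33 − (1.112) = 2.218 g → mol O = 0.1386
Smallest is C at 0.0693 mol; normalising gives C 1.000, H 4.004, O 2.000
→ CH4O2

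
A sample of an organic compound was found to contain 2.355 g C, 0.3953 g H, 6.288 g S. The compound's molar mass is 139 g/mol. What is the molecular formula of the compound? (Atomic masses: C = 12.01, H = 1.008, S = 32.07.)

C3H6S3

C: 2.355 g ÷ 12.01 g/mol = 0.1961 mol
H: 0.3953 g ÷ 1.008 g/mol = 0.3922 mol
S: 6.288 g ÷ 32.07 g/mol = 0.1961 mol
Ratios (÷ 0.1961): C 1.000, H 2.000, S 1.000
≈ 1:2:1 → CH2S
Empirical-formula mass = 46.10 g/mol
n = 139 / 46.10 = 3.02 ≈ 3
Molecular formula = (CH2S)×3 = C3H6S3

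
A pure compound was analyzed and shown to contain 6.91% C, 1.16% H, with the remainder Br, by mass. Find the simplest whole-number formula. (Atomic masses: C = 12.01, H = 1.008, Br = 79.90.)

CH2Br2

Assume 100 g: 6.91 g C, 1.16 g H, 91.93 g Br.
C: 6.91 g ÷ 12.01 g/mol = 0.5754 mol
H: 1.16 g ÷ 1.008 g/mol = 1.151 mol
Br: 91.93 g ÷ 79.90 g/mol = 1.151 mol
Smallest is C at 0.5754 mol; normalising gives C 1.000, H 2.000, Br 2.000
Ratio ≈ 1:2:2, so the empirical formula is CH2Br2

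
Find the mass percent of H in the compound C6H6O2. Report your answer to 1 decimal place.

Molar mass = 6(12.01) + 6(1.008) + 2(16.00) = 110.108 g/mol
Mass of H per mole = 6 × 1.008 = 6.048 g
% H = 6.048 / 110.108 × 100 = 5.5%

5.5%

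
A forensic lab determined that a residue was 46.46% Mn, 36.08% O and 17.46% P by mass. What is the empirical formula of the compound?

Mn3O8P2

Assume 100 g: 46.46 g Mn, 36.08 g O, 17.46 g P.
Mn: 46.46 g ÷ 54.94 g/mol = 0.8456 mol
O: 36.08 g ÷ 16.00 g/mol = 2.255 mol
P: 17.46 g ÷ 30.97 g/mol = 0.5638 mol
Divide by the smallest (0.5638 mol P): Mn 1.500, O 4.000, P 1.000
Scaling by 2: Mn 3.00, O 8.00, P 2.00 → Mn3O8P2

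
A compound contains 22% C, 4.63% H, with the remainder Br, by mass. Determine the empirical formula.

C2H5Br

Assume 100 g: 22 g C, 4.63 g H, 73.37 g Br.
Moles — C: 22 / 12.01 = 1.832 mol; H: 4.63 / 1.008 = 4.593 mol; Br: 73.37 / 79.90 = 0.9183 mol
Smallest is Br at 0.9183 mol; normalising gives C 1.995, H 5.002, Br 1.000
Ratio ≈ 2:5:1, so the empirical formula is C2H5Br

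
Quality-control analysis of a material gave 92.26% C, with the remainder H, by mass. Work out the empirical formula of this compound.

CH

Assume 100 g: 92.26 g C, 7.74 g H.
Moles — C: 92.26 / 12.01 = 7.682 mol; H: 7.74 / 1.008 = 7.679 mol
Smallest is H at 7.679 mol; normalising gives C 1.000, H 1.000
Ratio ≈ 1:1, so the empirical formula is CH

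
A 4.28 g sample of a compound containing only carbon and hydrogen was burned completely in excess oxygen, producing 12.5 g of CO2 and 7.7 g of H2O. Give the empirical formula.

mol C = 12.5 / 44.01 = 0.2840; mass C = 0.2840 × 12.01 = 3.411 g
mol H = 2 × (7.7 / 18.02) = 0.8546; mass H = 0.8546 × 1.008 = 0.8614 g
Ratios (÷ 0.284): C 1.000, H 3.009
→ CH3

CH3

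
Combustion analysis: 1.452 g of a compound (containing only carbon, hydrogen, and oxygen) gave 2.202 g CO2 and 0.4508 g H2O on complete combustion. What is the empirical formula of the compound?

CHO

mol C = 2.202 / 44.01 = 0.05003; mass C = 0.05003 × 12.01 = 0.6009 g
mol H = 2 × (0.4508 / 18.02) = 0.05003; mass H = 0.05003 × 1.008 = 0.05043 g
mass O = 1.452 − (0.6513) = 0.8007 g → mol O = 0.05004
Smallest is H at 0.05003 mol; normalising gives C 1.000, H 1.000, O 1.000
≈ 1:1:1 → CHO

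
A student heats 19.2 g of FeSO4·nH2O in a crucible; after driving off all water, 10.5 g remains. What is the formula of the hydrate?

FeSO4·7H2O

Mass of water lost = 19.2 − 10.5 = 8.7 g → 8.7 / 18.02 = 0.4828 mol H2O
Molar mass of FeSO4 = 151.92 g/mol → mol FeSO4 = 10.5 / 151.92 = 0.06912
n = 0.4828 / 0.06912 = 6.99 ≈ 7 → FeSO4·7H2O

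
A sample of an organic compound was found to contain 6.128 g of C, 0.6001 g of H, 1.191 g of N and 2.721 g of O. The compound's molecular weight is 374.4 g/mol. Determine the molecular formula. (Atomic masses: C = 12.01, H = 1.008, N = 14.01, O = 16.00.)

n(C) = 6.128/12.01 = 0.5102, n(H) = 0.6001/1.008 = 0.5953, n(N) = 1.191/14.01 = 0.08501, n(O) = 2.721/16.00 = 0.1701
Smallest is N at 0.08501 mol; normalising gives C 6.002, H 7.003, N 1.000, O 2.000
≈ 6:7:1:2 → C6H7NO2
Empirical-formula mass = 125.13 g/mol
n = 374.4 / 125.13 = 2.99 ≈ 3
Molecular formula = (C6H7NO2)×3 = C18H21N3O6

C18H21N3O6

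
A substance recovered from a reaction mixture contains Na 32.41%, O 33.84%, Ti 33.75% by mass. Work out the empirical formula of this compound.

Na2O3Ti

Assume 100 g: 32.41 g Na, 33.84 g O, 33.75 g Ti.
n(Na) = 32.41/22.99 = 1.41, n(O) = 33.84/16.00 = 2.115, n(Ti) = 33.75/47.87 = 0.705
Divide by the smallest (0.705 mol Ti): Na 2.000, O 3.000, Ti 1.000
≈ 2:3:1 → Na2O3Ti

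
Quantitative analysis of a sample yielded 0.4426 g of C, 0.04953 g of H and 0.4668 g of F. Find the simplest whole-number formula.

C3H4F2

C: 0.4426 g ÷ 12.01 g/mol = 0.03685 mol
H: 0.04953 g ÷ 1.008 g/mol = 0.04914 mol
F: 0.4668 g ÷ 19.00 g/mol = 0.02457 mol
Smallest is F at 0.02457 mol; normalising gives C 1.500, H 2.000, F 1.000
Scaling by 2: C 3.00, H 4.00, F 2.00 → C3H4F2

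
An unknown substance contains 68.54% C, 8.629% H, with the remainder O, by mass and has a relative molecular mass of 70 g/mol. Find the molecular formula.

Assume 100 g: 68.54 g C, 8.629 g H, 22.831 g O.
n(C) = 68.54/12.01 = 5.707, n(H) = 8.629/1.008 = 8.561, n(O) = 22.831/16.00 = 1.427
Ratios (÷ 1.427): C 3.999, H 5.999, O 1.000
Ratio ≈ 4:6:1, so the empirical formula is C4H6O
Empirical-formula mass = 70.09 g/mol
n = 70 / 70.09 = 1.00 ≈ 1
Molecular formula = empirical formula = C4H6O

C4H6O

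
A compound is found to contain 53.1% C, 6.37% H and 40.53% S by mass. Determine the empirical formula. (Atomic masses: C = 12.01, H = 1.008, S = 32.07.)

Assume 100 g: 53.1 g C, 6.37 g H, 40.53 g S.
Moles — C: 53.1 / 12.01 = 4.421 mol; H: 6.37 / 1.008 = 6.319 mol; S: 40.53 / 32.07 = 1.264 mol
Smallest is S at 1.264 mol; normalising gives C 3.498, H 5.000, S 1.000
×2: C 7.00, H 10.00, S 2.00 → C7H10S2

C7H10S2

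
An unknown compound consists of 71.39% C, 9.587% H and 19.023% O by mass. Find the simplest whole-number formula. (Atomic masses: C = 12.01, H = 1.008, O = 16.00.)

Assume 100 g: 71.39 g C, 9.587 g H, 19.023 g O.
C: 71.39 g ÷ 12.01 g/mol = 5.944 mol
H: 9.587 g ÷ 1.008 g/mol = 9.511 mol
O: 19.023 g ÷ 16.00 g/mol = 1.189 mol
Ratios (÷ 1.189): C 5.000, H 8.000, O 1.000
≈ 5:8:1 → C5H8O

C5H8O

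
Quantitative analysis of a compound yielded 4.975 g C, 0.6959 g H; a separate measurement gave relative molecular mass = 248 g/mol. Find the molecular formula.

C18H30

Moles — C: 4.975 / 12.01 = 0.4142 mol; H: 0.6959 / 1.008 = 0.6904 mol
Smallest is C at 0.4142 mol; normalising gives C 1.000, H 1.667
Multiply by 3: C 3.00, H 5.00 → C3H5
Empirical-formula mass = 41.07 g/mol
n = 248 / 41.07 = 6.04 ≈ 6
Molecular formula = (C3H5)×6 = C18H30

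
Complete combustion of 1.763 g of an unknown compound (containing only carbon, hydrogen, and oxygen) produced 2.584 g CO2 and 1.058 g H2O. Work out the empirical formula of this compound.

mol C = 2.584 / 44.01 = 0.05871; mass C = 0.05871 × 12.01 = 0.7052 g
mol H = 2 × (1.058 / 18.02) = 0.1174; mass H = 0.1174 × 1.008 = 0.1184 g
mass O = 1.763 − (0.8235) = 0.9395 g → mol O = 0.05872
Ratios (÷ 0.05871): C 1.000, H 2.000, O 1.000
→ CH2O

CH2O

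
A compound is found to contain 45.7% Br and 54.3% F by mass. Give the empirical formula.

BrF5

Assume 100 g: 45.7 g Br, 54.3 g F.
n(Br) = 45.7/79.90 = 0.572, n(F) = 54.3/19.00 = 2.858
Smallest is Br at 0.572 mol; normalising gives Br 1.000, F 4.997
≈ 1:5 → BrF5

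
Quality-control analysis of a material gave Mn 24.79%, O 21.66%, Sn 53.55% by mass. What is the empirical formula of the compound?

MnO3Sn

Assume 100 g: 24.79 g Mn, 21.66 g O, 53.55 g Sn.
n(Mn) = 24.79/54.94 = 0.4512, n(O) = 21.66/16.00 = 1.354, n(Sn) = 53.55/118.71 = 0.4511
Ratios (÷ 0.4511): Mn 1.000, O 3.001, Sn 1.000
Ratio ≈ 1:3:1, so the empirical formula is MnO3Sn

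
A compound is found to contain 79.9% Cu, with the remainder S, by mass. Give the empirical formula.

Assume 100 g: 79.9 g Cu, 20.1 g S.
Cu: 79.9 g ÷ 63.55 g/mol = 1.257 mol
S: 20.1 g ÷ 32.07 g/mol = 0.6268 mol
Ratios (÷ 0.6268): Cu 2.006, S 1.000
→ Cu2S

Cu2S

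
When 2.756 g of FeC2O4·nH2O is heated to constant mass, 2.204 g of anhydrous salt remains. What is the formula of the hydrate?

FeC2O4·2H2O

Mass of water lost = 2.756 − 2.204 = 0.552 g → 0.552 / 18.02 = 0.03063 mol H2O
Molar mass of FeC2O4 = 143.87 g/mol → mol FeC2O4 = 2.204 / 143.87 = 0.01532
n = 0.03063 / 0.01532 = 2.00 ≈ 2 → FeC2O4·2H2O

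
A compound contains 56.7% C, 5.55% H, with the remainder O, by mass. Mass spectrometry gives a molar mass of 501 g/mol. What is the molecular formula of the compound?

C24H28O12

Assume 100 g: 56.7 g C, 5.55 g H, 37.75 g O.
n(C) = 56.7/12.01 = 4.721, n(H) = 5.55/1.008 = 5.506, n(O) = 37.75/16.00 = 2.359
Ratios (÷ 2.359): C 2.001, H 2.334, O 1.000
Multiply by 3: C 6.00, H 7.00, O 3.00 → C6H7O3
Empirical-formula mass = 127.12 g/mol
n = 501 / 127.12 = 3.94 ≈ 4
Molecular formula = (C6H7O3)×4 = C24H28O12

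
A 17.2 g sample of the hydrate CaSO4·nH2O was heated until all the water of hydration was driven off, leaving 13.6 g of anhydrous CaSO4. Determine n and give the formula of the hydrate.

Mass of water lost = 17.2 − 13.6 = 3.6 g → 3.6 / 18.02 = 0.1998 mol H2O
Molar mass of CaSO4 = 136.15 g/mol → mol CaSO4 = 13.6 / 136.15 = 0.09989
n = 0.1998 / 0.09989 = 2.00 ≈ 2 → CaSO4·2H2O

CaSO4·2H2O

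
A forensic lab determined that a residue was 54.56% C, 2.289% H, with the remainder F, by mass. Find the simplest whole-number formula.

Assume 100 g: 54.56 g C, 2.289 g H, 43.151 g F.
Moles — C: 54.56 / 12.01 = 4.543 mol; H: 2.289 / 1.008 = 2.271 mol; F: 43.151 / 19.00 = 2.271 mol
Smallest is H at 2.271 mol; normalising gives C 2.001, H 1.000, F 1.000
≈ 2:1:1 → C2HF

C2HF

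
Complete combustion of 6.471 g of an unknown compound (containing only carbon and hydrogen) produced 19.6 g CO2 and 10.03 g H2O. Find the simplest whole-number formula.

C2H5

mol C = 19.6 / 44.01 = 0.4454; mass C = 0.4454 × 12.01 = 5.349 g
mol H = 2 × (10.03 / 18.02) = 1.113; mass H = 1.113 × 1.008 = 1.122 g
Ratios (÷ 0.4454): C 1.000, H 2.500
Scaling by 2: C 2.00, H 5.00 → C2H5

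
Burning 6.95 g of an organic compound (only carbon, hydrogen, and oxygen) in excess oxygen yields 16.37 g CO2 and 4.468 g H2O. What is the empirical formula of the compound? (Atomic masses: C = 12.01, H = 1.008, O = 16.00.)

mol C = 16.37 / 44.01 = 0.3720; mass C = 0.3720 × 12.01 = 4.467 g
mol H = 2 × (4.468 / 18.02) = 0.4959; mass H = 0.4959 × 1.008 = 0.4999 g
mass O = 6.95 − (4.967) = 1.983 g → mol O = 0.1239
Smallest is O at 0.1239 mol; normalising gives C 3.001, H 4.001, O 1.000
≈ 3:4:1 → C3H4O

C3H4O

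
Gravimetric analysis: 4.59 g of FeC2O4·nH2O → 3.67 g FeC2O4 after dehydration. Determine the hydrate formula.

FeC2O4·2H2O

Mass of water lost = 4.59 − 3.67 = 0.92 g → 0.92 / 18.02 = 0.05105 mol H2O
Molar mass of FeC2O4 = 143.87 g/mol → mol FeC2O4 = 3.67 / 143.87 = 0.02551
n = 0.05105 / 0.02551 = 2.00 ≈ 2 → FeC2O4·2H2O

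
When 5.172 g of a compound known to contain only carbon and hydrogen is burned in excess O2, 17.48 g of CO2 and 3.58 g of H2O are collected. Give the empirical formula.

CH

mol C = 17.48 / 44.01 = 0.3972; mass C = 0.3972 × 12.01 = 4.770 g
mol H = 2 × (3.58 / 18.02) = 0.3973; mass H = 0.3973 × 1.008 = 0.4005 g
Divide by the smallest (0.3972 mol C): C 1.000, H 1.000
→ CH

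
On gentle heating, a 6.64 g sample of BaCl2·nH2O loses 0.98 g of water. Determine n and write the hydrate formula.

BaCl2·2H2O

Mass of anhydrous BaCl2 = 6.64 − 0.98 = 5.66 g
mol H2O = 0.98 / 18.02 = 0.05438
Molar mass of BaCl2 = 208.23 g/mol → mol BaCl2 = 5.66 / 208.23 = 0.02718
n = 0.05438 / 0.02718 = 2.00 ≈ 2 → BaCl2·2H2O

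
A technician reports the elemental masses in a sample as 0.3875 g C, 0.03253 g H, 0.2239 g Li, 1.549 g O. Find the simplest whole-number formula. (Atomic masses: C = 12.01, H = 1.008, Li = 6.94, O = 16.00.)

C: 0.3875 g ÷ 12.01 g/mol = 0.03226 mol
H: 0.03253 g ÷ 1.008 g/mol = 0.03227 mol
Li: 0.2239 g ÷ 6.94 g/mol = 0.03226 mol
O: 1.549 g ÷ 16.00 g/mol = 0.09681 mol
Divide by the smallest (0.03226 mol Li): C 1.000, H 1.000, Li 1.000, O 3.001
≈ 1:1:1:3 → CHLiO3

CHLiO3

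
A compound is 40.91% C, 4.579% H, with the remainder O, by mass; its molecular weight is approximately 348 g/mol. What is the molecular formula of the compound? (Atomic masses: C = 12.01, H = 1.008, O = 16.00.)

C12H16O12

Assume 100 g: 40.91 g C, 4.579 g H, 54.511 g O.
n(C) = 40.91/12.01 = 3.406, n(H) = 4.579/1.008 = 4.543, n(O) = 54.511/16.00 = 3.407
Ratios (÷ 3.406): C 1.000, H 1.334, O 1.000
×3: C 3.00, H 4.00, O 3.00 → C3H4O3
Empirical-formula mass = 88.06 g/mol
n = 348 / 88.06 = 3.95 ≈ 4
Molecular formula = (C3H4O3)×4 = C12H16O12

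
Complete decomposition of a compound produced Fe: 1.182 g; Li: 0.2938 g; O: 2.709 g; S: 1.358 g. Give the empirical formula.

Fe: 1.182 g ÷ 55.85 g/mol = 0.02116 mol
Li: 0.2938 g ÷ 6.94 g/mol = 0.04233 mol
O: 2.709 g ÷ 16.00 g/mol = 0.1693 mol
S: 1.358 g ÷ 32.07 g/mol = 0.04234 mol
Divide by the smallest (0.02116 mol Fe): Fe 1.000, Li 2.000, O 8.000, S 2.001
≈ 1:2:8:2 → FeLi2O8S2

FeLi2O8S2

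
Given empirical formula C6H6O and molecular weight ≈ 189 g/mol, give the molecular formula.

C12H12O2

Empirical-formula mass = 94.11 g/mol
n = 189 / 94.11 = 2.01 ≈ 2
Molecular formula = (C6H6O)2 = C12H12O2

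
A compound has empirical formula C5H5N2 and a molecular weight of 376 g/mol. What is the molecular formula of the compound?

Empirical-formula mass = 93.11 g/mol
n = 376 / 93.11 = 4.04 ≈ 4
Molecular formula = (C5H5N2)4 = C20H20N8

C20H20N8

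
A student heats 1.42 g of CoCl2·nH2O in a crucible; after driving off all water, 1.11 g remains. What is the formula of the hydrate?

Mass of water lost = 1.42 − 1.11 = 0.31 g → 0.31 / 18.02 = 0.0172 mol H2O
Molar mass of CoCl2 = 129.83 g/mol → mol CoCl2 = 1.11 / 129.83 = 0.00855
n = 0.0172 / 0.00855 = 2.01 ≈ 2 → CoCl2·2H2O

CoCl2·2H2O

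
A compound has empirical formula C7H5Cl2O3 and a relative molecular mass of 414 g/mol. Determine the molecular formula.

C14H10Cl4O6

Empirical-formula mass = 208.01 g/mol
n = 414 / 208.01 = 1.99 ≈ 2
Molecular formula = (C7H5Cl2O3)2 = C14H10Cl4O6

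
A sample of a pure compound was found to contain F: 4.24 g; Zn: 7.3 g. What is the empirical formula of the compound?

F2Zn

n(F) = 4.24/19.00 = 0.2232, n(Zn) = 7.3/65.38 = 0.1117
Smallest is Zn at 0.1117 mol; normalising gives F 1.999, Zn 1.000
Ratio ≈ 2:1, so the empirical formula is F2Zn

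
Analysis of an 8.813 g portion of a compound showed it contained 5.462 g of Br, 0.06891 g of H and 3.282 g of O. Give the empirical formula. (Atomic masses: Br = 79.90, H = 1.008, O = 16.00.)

n(Br) = 5.462/79.90 = 0.06836, n(H) = 0.06891/1.008 = 0.06836, n(O) = 3.282/16.00 = 0.2051
Divide by the smallest (0.06836 mol Br): Br 1.000, H 1.000, O 3.001
→ BrHO3

BrHO3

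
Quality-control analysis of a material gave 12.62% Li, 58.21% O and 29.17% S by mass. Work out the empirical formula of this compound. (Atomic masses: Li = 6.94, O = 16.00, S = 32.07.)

Li2O4S

Assume 100 g: 12.62 g Li, 58.21 g O, 29.17 g S.
n(Li) = 12.62/6.94 = 1.818, n(O) = 58.21/16.00 = 3.638, n(S) = 29.17/32.07 = 0.9096
Divide by the smallest (0.9096 mol S): Li 1.999, O 4.000, S 1.000
≈ 2:4:1 → Li2O4S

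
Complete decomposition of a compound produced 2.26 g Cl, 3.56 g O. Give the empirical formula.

n(Cl) = 2.26/35.45 = 0.06375, n(O) = 3.56/16.00 = 0.2225
Ratios (÷ 0.06375): Cl 1.000, O 3.490
×2: Cl 2.00, O 6.98 → Cl2O7

Cl2O7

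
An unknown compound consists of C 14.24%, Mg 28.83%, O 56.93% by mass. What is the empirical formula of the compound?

Assume 100 g: 14.24 g C, 28.83 g Mg, 56.93 g O.
C: 14.24 g ÷ 12.01 g/mol = 1.186 mol
Mg: 28.83 g ÷ 24.31 g/mol = 1.186 mol
O: 56.93 g ÷ 16.00 g/mol = 3.558 mol
Ratios (÷ 1.186): C 1.000, Mg 1.000, O 3.001
Ratio ≈ 1:1:3, so the empirical formula is CMgO3

CMgO3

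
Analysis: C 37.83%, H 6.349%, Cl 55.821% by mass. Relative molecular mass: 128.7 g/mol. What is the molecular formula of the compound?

Assume 100 g: 37.83 g C, 6.349 g H, 55.821 g Cl.
n(C) = 37.83/12.01 = 3.15, n(H) = 6.349/1.008 = 6.299, n(Cl) = 55.821/35.45 = 1.575
Smallest is Cl at 1.575 mol; normalising gives C 2.000, H 4.000, Cl 1.000
→ C2H4Cl
Empirical-formula mass = 63.50 g/mol
n = 128.7 / 63.50 = 2.03 ≈ 2
Molecular formula = (C2H4Cl)×2 = C4H8Cl2

C4H8Cl2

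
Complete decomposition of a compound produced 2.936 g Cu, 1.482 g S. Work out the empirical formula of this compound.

CuS

Moles — Cu: 2.936 / 63.55 = 0.0462 mol; S: 1.482 / 32.07 = 0.04621 mol
Divide by the smallest (0.0462 mol Cu): Cu 1.000, S 1.000
→ CuS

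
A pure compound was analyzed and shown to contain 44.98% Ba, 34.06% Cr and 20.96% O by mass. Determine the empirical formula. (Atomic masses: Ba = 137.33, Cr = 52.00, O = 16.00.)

Assume 100 g: 44.98 g Ba, 34.06 g Cr, 20.96 g O.
Moles — Ba: 44.98 / 137.33 = 0.3275 mol; Cr: 34.06 / 52.00 = 0.655 mol; O: 20.96 / 16.00 = 1.31 mol
Smallest is Ba at 0.3275 mol; normalising gives Ba 1.000, Cr 2.000, O 4.000
→ BaCr2O4

BaCr2O4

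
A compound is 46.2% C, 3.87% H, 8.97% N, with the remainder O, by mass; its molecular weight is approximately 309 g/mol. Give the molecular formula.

C12H12N2O8

Assume 100 g: 46.2 g C, 3.87 g H, 8.97 g N, 40.96 g O.
Moles — C: 46.2 / 12.01 = 3.847 mol; H: 3.87 / 1.008 = 3.839 mol; N: 8.97 / 14.01 = 0.6403 mol; O: 40.96 / 16.00 = 2.56 mol
Ratios (÷ 0.6403): C 6.008, H 5.996, N 1.000, O 3.998
→ C6H6NO4
Empirical-formula mass = 156.12 g/mol
n = 309 / 156.12 = 1.98 ≈ 2
Molecular formula = (C6H6NO4)×2 = C12H12N2O8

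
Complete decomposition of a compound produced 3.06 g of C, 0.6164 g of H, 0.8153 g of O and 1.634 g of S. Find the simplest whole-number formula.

C5H12OS

C: 3.06 g ÷ 12.01 g/mol = 0.2548 mol
H: 0.6164 g ÷ 1.008 g/mol = 0.6115 mol
O: 0.8153 g ÷ 16.00 g/mol = 0.05096 mol
S: 1.634 g ÷ 32.07 g/mol = 0.05095 mol
Ratios (÷ 0.05095): C 5.001, H 12.002, O 1.000, S 1.000
→ C5H12OS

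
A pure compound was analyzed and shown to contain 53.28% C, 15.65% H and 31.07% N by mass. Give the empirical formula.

C2H7N

Assume 100 g: 53.28 g C, 15.65 g H, 31.07 g N.
C: 53.28 g ÷ 12.01 g/mol = 4.436 mol
H: 15.65 g ÷ 1.008 g/mol = 15.53 mol
N: 31.07 g ÷ 14.01 g/mol = 2.218 mol
Smallest is N at 2.218 mol; normalising gives C 2.000, H 7.001, N 1.000
≈ 2:7:1 → C2H7N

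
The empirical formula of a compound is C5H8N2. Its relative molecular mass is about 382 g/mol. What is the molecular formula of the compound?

Empirical-formula mass = 96.13 g/mol
n = 382 / 96.13 = 3.97 ≈ 4
Molecular formula = (C5H8N2)4 = C20H32N8

C20H32N8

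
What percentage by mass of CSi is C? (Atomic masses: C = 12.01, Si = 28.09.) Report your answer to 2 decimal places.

29.95%

Molar mass = 1(12.01) + 1(28.09) = 40.100 g/mol
Mass of C per mole = 1 × 12.01 = 12.010 g
% C = 12.010 / 40.100 × 100 = 29.95%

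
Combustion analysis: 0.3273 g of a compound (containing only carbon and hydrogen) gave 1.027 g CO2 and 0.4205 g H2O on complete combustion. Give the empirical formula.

CH2

mol C = 1.027 / 44.01 = 0.02334; mass C = 0.02334 × 12.01 = 0.2803 g
mol H = 2 × (0.4205 / 18.02) = 0.04667; mass H = 0.04667 × 1.008 = 0.04704 g
Divide by the smallest (0.02334 mol C): C 1.000, H 2.000
→ CH2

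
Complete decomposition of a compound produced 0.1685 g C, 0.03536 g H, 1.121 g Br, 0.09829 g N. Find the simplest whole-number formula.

C: 0.1685 g ÷ 12.01 g/mol = 0.01403 mol
H: 0.03536 g ÷ 1.008 g/mol = 0.03508 mol
Br: 1.121 g ÷ 79.90 g/mol = 0.01403 mol
N: 0.09829 g ÷ 14.01 g/mol = 0.007016 mol
Ratios (÷ 0.007016): C 2.000, H 5.000, Br 2.000, N 1.000
→ C2H5Br2N

C2H5Br2N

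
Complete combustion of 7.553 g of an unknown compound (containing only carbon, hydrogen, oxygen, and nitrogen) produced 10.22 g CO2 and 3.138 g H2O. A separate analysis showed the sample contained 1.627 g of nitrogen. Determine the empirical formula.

mol C = 10.22 / 44.01 = 0.2322; mass C = 0.2322 × 12.01 = 2.789 g
mol H = 2 × (3.138 / 18.02) = 0.3483; mass H = 0.3483 × 1.008 = 0.3511 g
mol N = 1.627 / 14.01 = 0.1161
mass O = 7.553 − (4.767) = 2.786 g → mol O = 0.1741
Ratios (÷ 0.1161): C 2.000, H 2.999, N 1.000, O 1.499
Scaling by 2: C 4.00, H 6.00, N 2.00, O 3.00 → C4H6N2O3

C4H6N2O3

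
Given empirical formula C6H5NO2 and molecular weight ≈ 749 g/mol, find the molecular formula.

C36H30N6O12

Empirical-formula mass = 123.11 g/mol
n = 749 / 123.11 = 6.08 ≈ 6
Molecular formula = (C6H5NO2)6 = C36H30N6O12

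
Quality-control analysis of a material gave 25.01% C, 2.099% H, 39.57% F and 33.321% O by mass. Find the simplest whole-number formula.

Assume 100 g: 25.01 g C, 2.099 g H, 39.57 g F, 33.321 g O.
C: 25.01 g ÷ 12.01 g/mol = 2.082 mol
H: 2.099 g ÷ 1.008 g/mol = 2.082 mol
F: 39.57 g ÷ 19.00 g/mol = 2.083 mol
O: 33.321 g ÷ 16.00 g/mol = 2.083 mol
Smallest is H at 2.082 mol; normalising gives C 1.000, H 1.000, F 1.000, O 1.000
→ CHFO

CHFO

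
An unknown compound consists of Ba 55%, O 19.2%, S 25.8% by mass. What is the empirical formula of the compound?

Assume 100 g: 55 g Ba, 19.2 g O, 25.8 g S.
n(Ba) = 55/137.33 = 0.4005, n(O) = 19.2/16.00 = 1.2, n(S) = 25.8/32.07 = 0.8045
Ratios (÷ 0.4005): Ba 1.000, O 2.996, S 2.009
→ BaO3S2

BaO3S2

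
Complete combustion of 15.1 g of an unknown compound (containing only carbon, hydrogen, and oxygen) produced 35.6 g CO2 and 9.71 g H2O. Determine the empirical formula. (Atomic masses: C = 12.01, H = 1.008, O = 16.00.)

C3H4O

mol C = 35.6 / 44.01 = 0.8089; mass C = 0.8089 × 12.01 = 9.715 g
mol H = 2 × (9.71 / 18.02) = 1.078; mass H = 1.078 × 1.008 = 1.086 g
mass O = 15.1 − (10.80) = 4.299 g → mol O = 0.2687
Divide by the smallest (0.2687 mol O): C 3.011, H 4.011, O 1.000
→ C3H4O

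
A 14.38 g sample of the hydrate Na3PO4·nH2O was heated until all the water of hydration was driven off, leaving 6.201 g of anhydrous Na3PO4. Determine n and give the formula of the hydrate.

Na3PO4·12H2O

Mass of water lost = 14.38 − 6.201 = 8.179 g → 8.179 / 18.02 = 0.4539 mol H2O
Molar mass of Na3PO4 = 163.94 g/mol → mol Na3PO4 = 6.201 / 163.94 = 0.03782
n = 0.4539 / 0.03782 = 12.00 ≈ 12 → Na3PO4·12H2O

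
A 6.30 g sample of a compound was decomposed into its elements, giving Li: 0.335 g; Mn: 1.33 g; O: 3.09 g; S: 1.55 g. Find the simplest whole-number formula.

Li2MnO8S2

Li: 0.335 g ÷ 6.94 g/mol = 0.04827 mol
Mn: 1.33 g ÷ 54.94 g/mol = 0.02421 mol
O: 3.09 g ÷ 16.00 g/mol = 0.1931 mol
S: 1.55 g ÷ 32.07 g/mol = 0.04833 mol
Ratios (÷ 0.02421): Li 1.994, Mn 1.000, O 7.978, S 1.997
Ratio ≈ 2:1:8:2, so the empirical formula is Li2MnO8S2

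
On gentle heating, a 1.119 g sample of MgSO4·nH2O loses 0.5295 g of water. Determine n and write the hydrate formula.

Mass of anhydrous MgSO4 = 1.119 − 0.5295 = 0.5895 g
mol H2O = 0.5295 / 18.02 = 0.02938
Molar mass of MgSO4 = 120.38 g/mol → mol MgSO4 = 0.5895 / 120.38 = 0.004897
n = 0.02938 / 0.004897 = 6.00 ≈ 6 → MgSO4·6H2O

MgSO4·6H2O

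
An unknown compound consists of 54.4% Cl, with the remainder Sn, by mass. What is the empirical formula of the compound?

Cl4Sn

Assume 100 g: 54.4 g Cl, 45.6 g Sn.
Moles — Cl: 54.4 / 35.45 = 1.535 mol; Sn: 45.6 / 118.71 = 0.3841 mol
Ratios (÷ 0.3841): Cl 3.995, Sn 1.000
≈ 4:1 → Cl4Sn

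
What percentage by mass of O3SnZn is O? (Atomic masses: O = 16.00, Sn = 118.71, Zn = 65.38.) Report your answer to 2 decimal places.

Molar mass = 3(16.00) + 1(118.71) + 1(65.38) = 232.090 g/mol
Mass of O per mole = 3 × 16.00 = 48.000 g
% O = 48.000 / 232.090 × 100 = 20.68%

20.68%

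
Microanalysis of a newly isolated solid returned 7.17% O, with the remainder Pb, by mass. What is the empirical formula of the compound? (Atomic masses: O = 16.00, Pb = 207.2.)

OPb

Assume 100 g: 7.17 g O, 92.83 g Pb.
O: 7.17 g ÷ 16.00 g/mol = 0.4481 mol
Pb: 92.83 g ÷ 207.2 g/mol = 0.448 mol
Ratios (÷ 0.448): O 1.000, Pb 1.000
≈ 1:1 → OPb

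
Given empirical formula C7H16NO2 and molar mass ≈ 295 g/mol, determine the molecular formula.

C14H32N2O4

Empirical-formula mass = 146.21 g/mol
n = 295 / 146.21 = 2.02 ≈ 2
Molecular formula = (C7H16NO2)2 = C14H32N2O4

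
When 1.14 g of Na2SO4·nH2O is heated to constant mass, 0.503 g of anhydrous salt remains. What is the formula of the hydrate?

Na2SO4·10H2O

Mass of water lost = 1.14 − 0.503 = 0.637 g → 0.637 / 18.02 = 0.03535 mol H2O
Molar mass of Na2SO4 = 142.05 g/mol → mol Na2SO4 = 0.503 / 142.05 = 0.003541
n = 0.03535 / 0.003541 = 9.98 ≈ 10 → Na2SO4·10H2O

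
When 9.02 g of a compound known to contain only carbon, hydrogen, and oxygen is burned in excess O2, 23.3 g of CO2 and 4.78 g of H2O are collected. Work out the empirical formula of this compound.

mol C = 23.3 / 44.01 = 0.5294; mass C = 0.5294 × 12.01 = 6.358 g
mol H = 2 × (4.78 / 18.02) = 0.5305; mass H = 0.5305 × 1.008 = 0.5348 g
mass O = 9.02 − (6.893) = 2.127 g → mol O = 0.1329
Divide by the smallest (0.1329 mol O): C 3.983, H 3.991, O 1.000
→ C4H4O

C4H4O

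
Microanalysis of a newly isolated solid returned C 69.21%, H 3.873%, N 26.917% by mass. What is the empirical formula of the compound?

Assume 100 g: 69.21 g C, 3.873 g H, 26.917 g N.
Moles — C: 69.21 / 12.01 = 5.763 mol; H: 3.873 / 1.008 = 3.842 mol; N: 26.917 / 14.01 = 1.921 mol
Smallest is N at 1.921 mol; normalising gives C 2.999, H 2.000, N 1.000
→ C3H2N

C3H2N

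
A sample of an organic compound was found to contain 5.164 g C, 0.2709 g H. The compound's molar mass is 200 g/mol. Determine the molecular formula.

C: 5.164 g ÷ 12.01 g/mol = 0.43 mol
H: 0.2709 g ÷ 1.008 g/mol = 0.2687 mol
Divide by the smallest (0.2687 mol H): C 1.600, H 1.000
Scaling by 5: C 8.00, H 5.00 → C8H5
Empirical-formula mass = 101.12 g/mol
n = 200 / 101.12 = 1.98 ≈ 2
Molecular formula = (C8H5)×2 = C16H10

C16H10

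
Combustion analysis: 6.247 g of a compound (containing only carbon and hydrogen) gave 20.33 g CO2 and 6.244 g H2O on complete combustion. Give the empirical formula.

mol C = 20.33 / 44.01 = 0.4619; mass C = 0.4619 × 12.01 = 5.548 g
mol H = 2 × (6.244 / 18.02) = 0.6930; mass H = 0.6930 × 1.008 = 0.6986 g
Ratios (÷ 0.4619): C 1.000, H 1.500
Multiply by 2: C 2.00, H 3.00 → C2H3

C2H3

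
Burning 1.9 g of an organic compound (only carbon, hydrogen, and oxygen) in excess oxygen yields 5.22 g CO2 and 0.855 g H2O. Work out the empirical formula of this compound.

mol C = 5.22 / 44.01 = 0.1186; mass C = 0.1186 × 12.01 = 1.424 g
mol H = 2 × (0.855 / 18.02) = 0.09489; mass H = 0.09489 × 1.008 = 0.09565 g
mass O = 1.9 − (1.520) = 0.3798 g → mol O = 0.02374
Ratios (÷ 0.02374): C 4.996, H 3.997, O 1.000
Ratio ≈ 5:4:1, so the empirical formula is C5H4O

C5H4O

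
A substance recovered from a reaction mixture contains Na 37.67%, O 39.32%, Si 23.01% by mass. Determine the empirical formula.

Na2O3Si

Assume 100 g: 37.67 g Na, 39.32 g O, 23.01 g Si.
Moles — Na: 37.67 / 22.99 = 1.639 mol; O: 39.32 / 16.00 = 2.458 mol; Si: 23.01 / 28.09 = 0.8192 mol
Ratios (÷ 0.8192): Na 2.000, O 3.000, Si 1.000
≈ 2:3:1 → Na2O3Si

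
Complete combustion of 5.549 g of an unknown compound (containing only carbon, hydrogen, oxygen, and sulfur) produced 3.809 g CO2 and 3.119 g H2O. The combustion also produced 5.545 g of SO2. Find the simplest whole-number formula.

CH4OS

mol C = 3.809 / 44.01 = 0.08655; mass C = 0.08655 × 12.01 = 1.039 g
mol H = 2 × (3.119 / 18.02) = 0.3462; mass H = 0.3462 × 1.008 = 0.3489 g
mol S = 5.545 / 64.07 = 0.08655; mass S = 2.776 g
mass O = 5.549 − (4.164) = 1.385 g → mol O = 0.08657
Ratios (÷ 0.08655): C 1.000, H 4.000, O 1.000, S 1.000
Ratio ≈ 1:4:1:1, so the empirical formula is CH4OS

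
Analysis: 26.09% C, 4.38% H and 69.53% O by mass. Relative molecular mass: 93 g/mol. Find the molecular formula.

C2H4O4

Assume 100 g: 26.09 g C, 4.38 g H, 69.53 g O.
C: 26.09 g ÷ 12.01 g/mol = 2.172 mol
H: 4.38 g ÷ 1.008 g/mol = 4.345 mol
O: 69.53 g ÷ 16.00 g/mol = 4.346 mol
Smallest is C at 2.172 mol; normalising gives C 1.000, H 2.000, O 2.000
→ CH2O2
Empirical-formula mass = 46.03 g/mol
n = 93 / 46.03 = 2.02 ≈ 2
Molecular formula = (CH2O2)×2 = C2H4O4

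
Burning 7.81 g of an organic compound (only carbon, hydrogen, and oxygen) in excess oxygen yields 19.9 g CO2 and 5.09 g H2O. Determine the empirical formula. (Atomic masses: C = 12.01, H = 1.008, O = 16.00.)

mol C = 19.9 / 44.01 = 0.4522; mass C = 0.4522 × 12.01 = 5.431 g
mol H = 2 × (5.09 / 18.02) = 0.5649; mass H = 0.5649 × 1.008 = 0.5694 g
mass O = 7.81 − (6.000) = 1.810 g → mol O = 0.1131
Smallest is O at 0.1131 mol; normalising gives C 3.997, H 4.994, O 1.000
≈ 4:5:1 → C4H5O

C4H5O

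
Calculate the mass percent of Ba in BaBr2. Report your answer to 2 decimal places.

46.22%

Molar mass = 1(137.33) + 2(79.90) = 297.130 g/mol
Mass of Ba per mole = 1 × 137.33 = 137.330 g
% Ba = 137.330 / 297.130 × 100 = 46.22%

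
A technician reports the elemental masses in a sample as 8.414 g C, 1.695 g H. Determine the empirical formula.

n(C) = 8.414/12.01 = 0.7006, n(H) = 1.695/1.008 = 1.682
Ratios (÷ 0.7006): C 1.000, H 2.400
Scaling by 5: C 5.00, H 12.00 → C5H12

C5H12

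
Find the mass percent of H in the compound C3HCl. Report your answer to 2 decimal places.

Molar mass = 3(12.01) + 1(1.008) + 1(35.45) = 72.488 g/mol
Mass of H per mole = 1 × 1.008 = 1.008 g
% H = 1.008 / 72.488 × 100 = 1.39%

1.39%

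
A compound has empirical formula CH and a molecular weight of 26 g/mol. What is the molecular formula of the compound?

C2H2

Empirical-formula mass = 13.02 g/mol
n = 26 / 13.02 = 2.00 ≈ 2
Molecular formula = (CH)2 = C2H2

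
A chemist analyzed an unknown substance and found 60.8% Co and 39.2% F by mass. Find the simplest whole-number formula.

Assume 100 g: 60.8 g Co, 39.2 g F.
Co: 60.8 g ÷ 58.93 g/mol = 1.032 mol
F: 39.2 g ÷ 19.00 g/mol = 2.063 mol
Ratios (÷ 1.032): Co 1.000, F 2.000
Ratio ≈ 1:2, so the empirical formula is CoF2

CoF2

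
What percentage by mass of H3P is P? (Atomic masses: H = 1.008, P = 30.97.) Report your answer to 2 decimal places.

Molar mass = 3(1.008) + 1(30.97) = 33.994 g/mol
Mass of P per mole = 1 × 30.97 = 30.970 g
% P = 30.970 / 33.994 × 100 = 91.10%

91.10%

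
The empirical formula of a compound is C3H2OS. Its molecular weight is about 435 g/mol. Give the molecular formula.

Empirical-formula mass = 86.12 g/mol
n = 435 / 86.12 = 5.05 ≈ 5
Molecular formula = (C3H2OS)5 = C15H10O5S5

C15H10O5S5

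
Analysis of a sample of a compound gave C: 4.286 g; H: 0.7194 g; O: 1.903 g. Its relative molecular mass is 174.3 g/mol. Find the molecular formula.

Moles — C: 4.286 / 12.01 = 0.3569 mol; H: 0.7194 / 1.008 = 0.7137 mol; O: 1.903 / 16.00 = 0.1189 mol
Ratios (÷ 0.1189): C 3.000, H 6.001, O 1.000
≈ 3:6:1 → C3H6O
Empirical-formula mass = 58.08 g/mol
n = 174.3 / 58.08 = 3.00 ≈ 3
Molecular formula = (C3H6O)×3 = C9H18O3

C9H18O3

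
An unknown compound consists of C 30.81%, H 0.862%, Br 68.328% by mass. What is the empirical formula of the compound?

C3HBr

Assume 100 g: 30.81 g C, 0.862 g H, 68.328 g Br.
Moles — C: 30.81 / 12.01 = 2.565 mol; H: 0.862 / 1.008 = 0.8552 mol; Br: 68.328 / 79.90 = 0.8552 mol
Smallest is H at 0.8552 mol; normalising gives C 3.000, H 1.000, Br 1.000
Ratio ≈ 3:1:1, so the empirical formula is C3HBr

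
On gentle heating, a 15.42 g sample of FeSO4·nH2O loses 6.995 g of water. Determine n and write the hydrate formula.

FeSO4·7H2O

Mass of anhydrous FeSO4 = 15.42 − 6.995 = 8.425 g
mol H2O = 6.995 / 18.02 = 0.3882
Molar mass of FeSO4 = 151.92 g/mol → mol FeSO4 = 8.425 / 151.92 = 0.05546
n = 0.3882 / 0.05546 = 7.00 ≈ 7 → FeSO4·7H2O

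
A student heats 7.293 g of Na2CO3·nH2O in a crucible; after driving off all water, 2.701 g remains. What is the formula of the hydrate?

Na2CO3·10H2O

Mass of water lost = 7.293 − 2.701 = 4.592 g → 4.592 / 18.02 = 0.2548 mol H2O
Molar mass of Na2CO3 = 105.99 g/mol → mol Na2CO3 = 2.701 / 105.99 = 0.02548
n = 0.2548 / 0.02548 = 10.00 ≈ 10 → Na2CO3·10H2O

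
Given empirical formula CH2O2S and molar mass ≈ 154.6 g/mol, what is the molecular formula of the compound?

Empirical-formula mass = 78.10 g/mol
n = 154.6 / 78.10 = 1.98 ≈ 2
Molecular formula = (CH2O2S)2 = C2H4O4S2

C2H4O4S2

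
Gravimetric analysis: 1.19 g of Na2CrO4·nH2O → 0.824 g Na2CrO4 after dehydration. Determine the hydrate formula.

Na2CrO4·4H2O

Mass of water lost = 1.19 − 0.824 = 0.366 g → 0.366 / 18.02 = 0.02031 mol H2O
Molar mass of Na2CrO4 = 161.98 g/mol → mol Na2CrO4 = 0.824 / 161.98 = 0.005087
n = 0.02031 / 0.005087 = 3.99 ≈ 4 → Na2CrO4·4H2O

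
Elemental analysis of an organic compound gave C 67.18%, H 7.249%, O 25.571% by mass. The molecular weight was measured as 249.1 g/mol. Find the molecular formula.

Assume 100 g: 67.18 g C, 7.249 g H, 25.571 g O.
C: 67.18 g ÷ 12.01 g/mol = 5.594 mol
H: 7.249 g ÷ 1.008 g/mol = 7.191 mol
O: 25.571 g ÷ 16.00 g/mol = 1.598 mol
Divide by the smallest (1.598 mol O): C 3.500, H 4.500, O 1.000
Scaling by 2: C 7.00, H 9.00, O 2.00 → C7H9O2
Empirical-formula mass = 125.14 g/mol
n = 249.1 / 125.14 = 1.99 ≈ 2
Molecular formula = (C7H9O2)×2 = C14H18O4

C14H18O4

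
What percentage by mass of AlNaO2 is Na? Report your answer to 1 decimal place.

Molar mass = 1(26.98) + 1(22.99) + 2(16.00) = 81.970 g/mol
Mass of Na per mole = 1 × 22.99 = 22.990 g
% Na = 22.990 / 81.970 × 100 = 28.0%

28.0%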